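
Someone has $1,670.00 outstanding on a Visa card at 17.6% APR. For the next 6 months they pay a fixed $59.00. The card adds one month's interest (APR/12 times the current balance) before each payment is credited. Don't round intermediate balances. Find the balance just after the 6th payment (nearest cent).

Monthly rate r = 17.6%/12 = 1.46667% = 0.0146667.
Each month: B ← B·(1+r) − $59.00.
Month 1: interest $24.49; balance after payment $1,635.49.
Month 2: interest $23.99; balance after payment $1,600.48.
Month 3: interest $23.47; balance after payment $1,564.95.
Month 4: interest $22.95; balance after payment $1,528.91.
Month 5: interest $22.42; balance after payment $1,492.33.
Month 6: interest $21.89; balance after payment $1,455.22.

$1,455.22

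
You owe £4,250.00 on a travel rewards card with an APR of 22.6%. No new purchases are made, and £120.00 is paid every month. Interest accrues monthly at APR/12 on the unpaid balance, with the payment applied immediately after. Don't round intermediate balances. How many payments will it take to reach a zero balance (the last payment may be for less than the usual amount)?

Monthly rate r = 22.6%/12 = 1.88333% = 0.0188333.
Recurrence: B ← B·(1+r) − £120.00.
Month 1: interest £80.04; balance after payment £4,210.04.
Month 2: interest £79.29; balance after payment £4,169.33.
Closed form: n = −ln(1 − rB₀/P)/ln(1+r) = −ln(0.33299)/ln(1.01883) ≈ 58.937, so the balance reaches zero during payment 59.

59 months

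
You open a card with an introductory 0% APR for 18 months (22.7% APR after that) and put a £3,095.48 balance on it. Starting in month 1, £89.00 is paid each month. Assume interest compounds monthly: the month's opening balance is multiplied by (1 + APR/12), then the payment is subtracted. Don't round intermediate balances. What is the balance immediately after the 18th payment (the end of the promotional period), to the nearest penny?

£1,493.48

Promo months 1–18 at r₀ = 0%/12 = 0; months 19+ at r₁ = 22.7%/12 = 0.0189167.
After month 18 (no interest yet): B = £3,095.48 − 18·£89.00 = £1,493.48.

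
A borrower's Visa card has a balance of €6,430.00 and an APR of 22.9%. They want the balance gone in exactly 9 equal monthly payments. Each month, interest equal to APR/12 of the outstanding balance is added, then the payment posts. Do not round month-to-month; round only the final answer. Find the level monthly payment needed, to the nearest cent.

Monthly rate r = 22.9%/12 = 1.90833% = 0.0190833.
Level-payment amortization: P = B₀·r / (1 − (1+r)^(−n)) = 6430.00·0.0190833 / (1 − 1.01908^(−9)).
Denominator 1 − (1+r)^(−9) = 0.156446349.
P = 122.706 / 0.156446349 ≈ 784.33.

€784.33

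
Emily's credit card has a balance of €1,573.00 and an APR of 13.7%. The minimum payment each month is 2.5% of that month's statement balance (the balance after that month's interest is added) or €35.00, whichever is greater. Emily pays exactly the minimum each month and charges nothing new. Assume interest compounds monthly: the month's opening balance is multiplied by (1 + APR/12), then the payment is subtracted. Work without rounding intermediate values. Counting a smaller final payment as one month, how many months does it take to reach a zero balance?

Monthly rate r = 13.7%/12 = 1.14167% = 0.0114167.
While 2.5% of the post-interest balance exceeds €35.00, each month B ← (B·(1+r))·(1 − 0.025), i.e. B shrinks by the factor (1+r)·0.975 = 0.98613.
This holds for months 1–10. Entering month 11 the balance is €1,367.97; 2.5% of the post-interest balance is now below €35.00, so the flat €35.00 minimum applies from here.
From month 11 a fixed €35.00 at rate r clears €1,367.97 in 53 more payments. Total: 10 + 53 = 63 months.

63 months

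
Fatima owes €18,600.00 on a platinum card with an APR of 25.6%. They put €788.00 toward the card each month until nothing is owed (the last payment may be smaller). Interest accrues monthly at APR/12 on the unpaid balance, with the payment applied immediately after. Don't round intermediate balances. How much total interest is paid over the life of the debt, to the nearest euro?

Monthly rate r = 25.6%/12 = 2.13333% = 0.0213333.
Payoff takes n = ⌈−ln(1 − rB₀/P)/ln(1+r)⌉ = ⌈33.174⌉ = 34 payments; the last is €138.70.
Total paid = 33·€788.00 + €138.70 = €26,142.70.
Total interest = total paid − principal = €26,142.70 − €18,600.00 = €7,542.70.

€7,543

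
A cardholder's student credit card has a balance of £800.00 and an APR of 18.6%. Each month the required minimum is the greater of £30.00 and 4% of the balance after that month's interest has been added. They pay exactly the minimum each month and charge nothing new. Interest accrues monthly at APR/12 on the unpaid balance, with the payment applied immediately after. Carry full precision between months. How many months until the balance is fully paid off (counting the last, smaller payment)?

Monthly rate r = 18.6%/12 = 1.55% = 0.0155.
While 4% of the post-interest balance exceeds £30.00, each month B ← (B·(1+r))·(1 − 0.04), i.e. B shrinks by the factor (1+r)·0.96 = 0.97488.
This holds for months 1–4. Entering month 5 the balance is £722.59; 4% of the post-interest balance is now below £30.00, so the flat £30.00 minimum applies from here.
From month 5 a fixed £30.00 at rate r clears £722.59 in 31 more payments. Total: 4 + 31 = 35 months.

35 months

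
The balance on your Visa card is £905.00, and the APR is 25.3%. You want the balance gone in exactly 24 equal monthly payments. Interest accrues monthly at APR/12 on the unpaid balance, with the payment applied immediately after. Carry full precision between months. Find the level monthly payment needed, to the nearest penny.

Monthly rate r = 25.3%/12 = 2.10833% = 0.0210833.
Level-payment amortization: P = B₀·r / (1 − (1+r)^(−n)) = 905.00·0.0210833 / (1 − 1.02108^(−24)).
Denominator 1 − (1+r)^(−24) = 0.39391784.
P = 19.0804 / 0.39391784 ≈ 48.44.

£48.44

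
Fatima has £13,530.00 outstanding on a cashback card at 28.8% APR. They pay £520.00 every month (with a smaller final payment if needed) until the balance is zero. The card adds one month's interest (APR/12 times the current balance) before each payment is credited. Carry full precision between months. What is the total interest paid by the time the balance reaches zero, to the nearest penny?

Monthly rate r = 28.8%/12 = 2.4% = 0.024.
Payoff takes n = ⌈−ln(1 − rB₀/P)/ln(1+r)⌉ = ⌈41.296⌉ = 42 payments; the last is £155.13.
Total paid = 41·£520.00 + £155.13 = £21,475.13.
Total interest = total paid − principal = £21,475.13 − £13,530.00 = £7,945.13.

£7,945.13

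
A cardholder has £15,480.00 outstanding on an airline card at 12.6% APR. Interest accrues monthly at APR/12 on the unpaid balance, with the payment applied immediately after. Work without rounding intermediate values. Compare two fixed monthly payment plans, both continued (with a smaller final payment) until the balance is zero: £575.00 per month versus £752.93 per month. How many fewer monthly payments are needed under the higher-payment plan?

Monthly rate r = 12.6%/12 = 1.05% = 0.0105.
At £575.00/mo: n = ⌈−ln(1 − rB₀/P)/ln(1+r)⌉ = 32 payments (last £464.41); total interest = total paid − £15,480.00 = £2,809.41.
At £752.93/mo: 24 payments (last £213.30); total interest £2,050.69.
Payments saved = 32 − 24 = 8.

8 fewer payments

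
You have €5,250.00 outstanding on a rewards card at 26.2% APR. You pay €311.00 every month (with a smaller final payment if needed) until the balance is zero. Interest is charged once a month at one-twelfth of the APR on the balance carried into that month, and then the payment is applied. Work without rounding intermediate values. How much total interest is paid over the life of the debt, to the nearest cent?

Monthly rate r = 26.2%/12 = 2.18333% = 0.0218333.
Payoff takes n = ⌈−ln(1 − rB₀/P)/ln(1+r)⌉ = ⌈21.287⌉ = 22 payments; the last is €89.97.
Total paid = 21·€311.00 + €89.97 = €6,620.97.
Total interest = total paid − principal = €6,620.97 − €5,250.00 = €1,370.97.

€1,370.97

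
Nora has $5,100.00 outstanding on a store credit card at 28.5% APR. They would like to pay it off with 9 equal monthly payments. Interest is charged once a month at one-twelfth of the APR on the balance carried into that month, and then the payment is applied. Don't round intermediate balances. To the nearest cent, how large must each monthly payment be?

Monthly rate r = 28.5%/12 = 2.375% = 0.02375.
Level-payment amortization: P = B₀·r / (1 − (1+r)^(−n)) = 5100.00·0.02375 / (1 − 1.02375^(−9)).
Denominator 1 − (1+r)^(−9) = 0.190429327.
P = 121.125 / 0.190429327 ≈ 636.06.

$636.06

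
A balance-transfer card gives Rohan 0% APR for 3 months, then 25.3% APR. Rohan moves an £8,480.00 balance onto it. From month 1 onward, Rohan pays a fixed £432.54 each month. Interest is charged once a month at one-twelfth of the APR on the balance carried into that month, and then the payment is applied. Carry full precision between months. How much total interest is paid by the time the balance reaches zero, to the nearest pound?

£1,752

Promo months 1–3 at r₀ = 0%/12 = 0; months 4+ at r₁ = 25.3%/12 = 0.0210833.
After month 3 (no interest yet): B = £8,480.00 − 3·£432.54 = £7,182.38.
Then at r₁ with £432.54/mo: n₂ = −ln(1 − r₁·B/P)/ln(1+r₁) ≈ 20.65 → 21 more payments.
Total paid = 23·£432.54 + £283.80 = £10,232.22; interest = £10,232.22 − £8,480.00 = £1,752.22.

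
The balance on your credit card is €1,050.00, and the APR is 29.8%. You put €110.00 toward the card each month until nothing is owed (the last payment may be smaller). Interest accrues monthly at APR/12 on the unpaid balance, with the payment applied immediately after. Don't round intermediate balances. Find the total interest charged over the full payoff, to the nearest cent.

€163.30

Monthly rate r = 29.8%/12 = 2.48333% = 0.0248333.
Payoff takes n = ⌈−ln(1 − rB₀/P)/ln(1+r)⌉ = ⌈11.030⌉ = 12 payments; the last is €3.30.
Total paid = 11·€110.00 + €3.30 = €1,213.30.
Total interest = total paid − principal = €1,213.30 − €1,050.00 = €163.30.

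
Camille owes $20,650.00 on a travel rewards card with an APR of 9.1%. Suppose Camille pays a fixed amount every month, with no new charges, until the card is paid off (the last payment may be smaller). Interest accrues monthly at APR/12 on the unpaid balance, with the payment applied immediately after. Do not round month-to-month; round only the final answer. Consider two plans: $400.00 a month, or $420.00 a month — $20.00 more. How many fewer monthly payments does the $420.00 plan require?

Monthly rate r = 9.1%/12 = 0.758333% = 0.00758333.
At $400.00/mo: n = ⌈−ln(1 − rB₀/P)/ln(1+r)⌉ = 66 payments (last $301.24); total interest = total paid − $20,650.00 = $5,651.24.
At $420.00/mo: 62 payments (last $318.67); total interest $5,288.67.
Payments saved = 66 − 62 = 4.

4 fewer payments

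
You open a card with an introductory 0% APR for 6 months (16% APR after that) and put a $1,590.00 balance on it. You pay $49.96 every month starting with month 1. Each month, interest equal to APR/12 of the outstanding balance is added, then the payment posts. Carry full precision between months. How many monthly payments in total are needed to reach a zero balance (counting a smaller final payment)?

38 months

Promo months 1–6 at r₀ = 0%/12 = 0; months 7+ at r₁ = 16%/12 = 0.0133333.
After month 6 (no interest yet): B = $1,590.00 − 6·$49.96 = $1,290.24.
Then at r₁ with $49.96/mo: n₂ = −ln(1 − r₁·B/P)/ln(1+r₁) ≈ 31.87 → 32 more payments.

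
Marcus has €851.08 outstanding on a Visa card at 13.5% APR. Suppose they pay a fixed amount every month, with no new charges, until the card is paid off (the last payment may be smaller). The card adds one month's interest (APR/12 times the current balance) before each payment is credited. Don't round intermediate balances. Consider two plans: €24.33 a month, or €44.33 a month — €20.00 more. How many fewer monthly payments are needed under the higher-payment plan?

23 fewer payments

Monthly rate r = 13.5%/12 = 1.125% = 0.01125.
At €24.33/mo: n = ⌈−ln(1 − rB₀/P)/ln(1+r)⌉ = 45 payments (last €17.14); total interest = total paid − €851.08 = €236.58.
At €44.33/mo: 22 payments (last €33.32); total interest €113.17.
Payments saved = 45 − 22 = 23.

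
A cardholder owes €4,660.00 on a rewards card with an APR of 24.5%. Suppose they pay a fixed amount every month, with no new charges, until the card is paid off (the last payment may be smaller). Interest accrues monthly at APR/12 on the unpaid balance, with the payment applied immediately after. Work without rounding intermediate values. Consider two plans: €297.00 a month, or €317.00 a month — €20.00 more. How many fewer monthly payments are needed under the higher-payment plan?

2 fewer payments

Monthly rate r = 24.5%/12 = 2.04167% = 0.0204167.
At €297.00/mo: n = ⌈−ln(1 − rB₀/P)/ln(1+r)⌉ = 20 payments (last €31.97); total interest = total paid − €4,660.00 = €1,014.97.
At €317.00/mo: 18 payments (last €208.93); total interest €937.93.
Payments saved = 20 − 18 = 2.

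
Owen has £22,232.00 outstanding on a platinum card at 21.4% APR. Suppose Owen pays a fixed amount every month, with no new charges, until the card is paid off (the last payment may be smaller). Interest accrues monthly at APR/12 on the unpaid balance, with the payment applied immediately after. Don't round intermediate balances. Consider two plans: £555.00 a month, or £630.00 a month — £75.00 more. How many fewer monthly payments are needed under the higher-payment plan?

Monthly rate r = 21.4%/12 = 1.78333% = 0.0178333.
At £555.00/mo: n = ⌈−ln(1 − rB₀/P)/ln(1+r)⌉ = 71 payments (last £493.30); total interest = total paid − £22,232.00 = £17,111.30.
At £630.00/mo: 57 payments (last £91.42); total interest £13,139.42.
Payments saved = 71 − 57 = 14.

14 fewer payments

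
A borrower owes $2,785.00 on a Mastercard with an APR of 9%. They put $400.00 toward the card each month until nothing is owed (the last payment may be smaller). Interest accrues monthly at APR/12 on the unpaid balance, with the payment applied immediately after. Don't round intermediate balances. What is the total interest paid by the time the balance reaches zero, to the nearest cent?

$86.28

Monthly rate r = 9%/12 = 0.75% = 0.0075.
Payoff takes n = ⌈−ln(1 − rB₀/P)/ln(1+r)⌉ = ⌈7.178⌉ = 8 payments; the last is $71.28.
Total paid = 7·$400.00 + $71.28 = $2,871.28.
Total interest = total paid − principal = $2,871.28 − $2,785.00 = $86.28.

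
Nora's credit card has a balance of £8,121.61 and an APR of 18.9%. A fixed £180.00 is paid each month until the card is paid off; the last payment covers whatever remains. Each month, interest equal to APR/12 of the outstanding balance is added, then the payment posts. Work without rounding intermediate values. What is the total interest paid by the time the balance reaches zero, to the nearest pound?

£6,162

Monthly rate r = 18.9%/12 = 1.575% = 0.01575.
Payoff takes n = ⌈−ln(1 − rB₀/P)/ln(1+r)⌉ = ⌈79.354⌉ = 80 payments; the last is £64.06.
Total paid = 79·£180.00 + £64.06 = £14,284.06.
Total interest = total paid − principal = £14,284.06 − £8,121.61 = £6,162.45.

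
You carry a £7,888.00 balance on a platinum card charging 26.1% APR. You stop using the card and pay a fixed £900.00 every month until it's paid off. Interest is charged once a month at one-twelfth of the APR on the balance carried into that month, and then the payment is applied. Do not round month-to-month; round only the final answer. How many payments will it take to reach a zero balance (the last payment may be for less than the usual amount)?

Monthly rate r = 26.1%/12 = 2.175% = 0.02175.
Recurrence: B ← B·(1+r) − £900.00.
Month 1: interest £171.56; balance after payment £7,159.56.
Month 2: interest £155.72; balance after payment £6,415.28.
Closed form: n = −ln(1 − rB₀/P)/ln(1+r) = −ln(0.80937)/ln(1.02175) ≈ 9.829, so the balance reaches zero during payment 10.

10 months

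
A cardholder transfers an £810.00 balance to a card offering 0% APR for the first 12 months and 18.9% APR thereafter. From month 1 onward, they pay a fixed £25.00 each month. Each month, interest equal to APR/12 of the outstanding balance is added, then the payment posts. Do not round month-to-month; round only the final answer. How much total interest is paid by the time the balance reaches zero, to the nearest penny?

Promo months 1–12 at r₀ = 0%/12 = 0; months 13+ at r₁ = 18.9%/12 = 0.01575.
After month 12 (no interest yet): B = £810.00 − 12·£25.00 = £510.00.
Then at r₁ with £25.00/mo: n₂ = −ln(1 − r₁·B/P)/ln(1+r₁) ≈ 24.80 → 25 more payments.
Total paid = 36·£25.00 + £20.06 = £920.06; interest = £920.06 − £810.00 = £110.06.

£110.06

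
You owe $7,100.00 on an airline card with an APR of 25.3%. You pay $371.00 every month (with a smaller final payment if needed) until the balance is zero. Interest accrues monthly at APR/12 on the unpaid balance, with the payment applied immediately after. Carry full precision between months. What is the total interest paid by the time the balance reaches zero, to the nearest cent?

Monthly rate r = 25.3%/12 = 2.10833% = 0.0210833.
Payoff takes n = ⌈−ln(1 − rB₀/P)/ln(1+r)⌉ = ⌈24.762⌉ = 25 payments; the last is $283.53.
Total paid = 24·$371.00 + $283.53 = $9,187.53.
Total interest = total paid − principal = $9,187.53 − $7,100.00 = $2,087.53.

$2,087.53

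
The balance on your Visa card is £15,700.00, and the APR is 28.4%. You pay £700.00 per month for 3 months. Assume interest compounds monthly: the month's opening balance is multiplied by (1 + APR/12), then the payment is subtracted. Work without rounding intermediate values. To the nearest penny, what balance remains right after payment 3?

£14,691.20

Monthly rate r = 28.4%/12 = 2.36667% = 0.0236667.
Each month: B ← B·(1+r) − £700.00.
Month 1: interest £371.57; balance after payment £15,371.57.
Month 2: interest £363.79; balance after payment £15,035.36.
Month 3: interest £355.84; balance after payment £14,691.20.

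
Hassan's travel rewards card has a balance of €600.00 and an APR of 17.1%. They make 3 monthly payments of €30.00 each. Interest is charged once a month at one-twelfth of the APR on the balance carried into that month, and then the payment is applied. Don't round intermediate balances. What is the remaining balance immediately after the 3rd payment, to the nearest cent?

€534.73

Monthly rate r = 17.1%/12 = 1.425% = 0.01425.
Each month: B ← B·(1+r) − €30.00.
Month 1: interest €8.55; balance after payment €578.55.
Month 2: interest €8.24; balance after payment €556.79.
Month 3: interest €7.93; balance after payment €534.73.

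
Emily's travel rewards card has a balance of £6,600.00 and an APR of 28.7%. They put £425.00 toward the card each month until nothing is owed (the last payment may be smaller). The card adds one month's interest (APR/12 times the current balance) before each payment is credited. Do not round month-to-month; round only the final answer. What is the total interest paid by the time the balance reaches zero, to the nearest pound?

£1,750

Monthly rate r = 28.7%/12 = 2.39167% = 0.0239167.
Payoff takes n = ⌈−ln(1 − rB₀/P)/ln(1+r)⌉ = ⌈19.644⌉ = 20 payments; the last is £274.67.
Total paid = 19·£425.00 + £274.67 = £8,349.67.
Total interest = total paid − principal = £8,349.67 − £6,600.00 = £1,749.67.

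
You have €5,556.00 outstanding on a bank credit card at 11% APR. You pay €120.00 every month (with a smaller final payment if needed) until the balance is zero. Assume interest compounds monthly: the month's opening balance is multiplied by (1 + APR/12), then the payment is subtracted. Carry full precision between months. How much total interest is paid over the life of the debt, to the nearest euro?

€1,708

Monthly rate r = 11%/12 = 0.916667% = 0.00916667.
Payoff takes n = ⌈−ln(1 − rB₀/P)/ln(1+r)⌉ = ⌈60.534⌉ = 61 payments; the last is €64.27.
Total paid = 60·€120.00 + €64.27 = €7,264.27.
Total interest = total paid − principal = €7,264.27 − €5,556.00 = €1,708.27.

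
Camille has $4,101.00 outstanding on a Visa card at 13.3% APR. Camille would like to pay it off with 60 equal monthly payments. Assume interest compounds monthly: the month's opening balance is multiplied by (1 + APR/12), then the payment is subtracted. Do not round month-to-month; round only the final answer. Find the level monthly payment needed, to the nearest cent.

$93.94

Monthly rate r = 13.3%/12 = 1.10833% = 0.0110833.
Level-payment amortization: P = B₀·r / (1 − (1+r)^(−n)) = 4101.00·0.0110833 / (1 − 1.01108^(−60)).
Denominator 1 − (1+r)^(−60) = 0.48384171.
P = 45.4528 / 0.48384171 ≈ 93.94.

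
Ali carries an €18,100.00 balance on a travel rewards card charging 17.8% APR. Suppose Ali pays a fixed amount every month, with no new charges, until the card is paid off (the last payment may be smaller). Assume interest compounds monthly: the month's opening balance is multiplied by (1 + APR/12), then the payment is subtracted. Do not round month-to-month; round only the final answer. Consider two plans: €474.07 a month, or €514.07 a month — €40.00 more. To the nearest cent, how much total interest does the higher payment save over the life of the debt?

€1,109.25

Monthly rate r = 17.8%/12 = 1.48333% = 0.0148333.
At €474.07/mo: n = ⌈−ln(1 − rB₀/P)/ln(1+r)⌉ = 57 payments (last €352.29); total interest = total paid − €18,100.00 = €8,800.21.
At €514.07/mo: 51 payments (last €87.46); total interest €7,690.96.
Interest saved = €8,800.21 − €7,690.96 = €1,109.25.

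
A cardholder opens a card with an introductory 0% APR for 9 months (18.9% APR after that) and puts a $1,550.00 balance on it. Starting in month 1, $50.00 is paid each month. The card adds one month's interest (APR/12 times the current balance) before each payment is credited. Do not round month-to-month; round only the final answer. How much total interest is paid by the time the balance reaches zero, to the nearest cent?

Promo months 1–9 at r₀ = 0%/12 = 0; months 10+ at r₁ = 18.9%/12 = 0.01575.
After month 9 (no interest yet): B = $1,550.00 − 9·$50.00 = $1,100.00.
Then at r₁ with $50.00/mo: n₂ = −ln(1 − r₁·B/P)/ln(1+r₁) ≈ 27.22 → 28 more payments.
Total paid = 36·$50.00 + $11.19 = $1,811.19; interest = $1,811.19 − $1,550.00 = $261.19.

$261.19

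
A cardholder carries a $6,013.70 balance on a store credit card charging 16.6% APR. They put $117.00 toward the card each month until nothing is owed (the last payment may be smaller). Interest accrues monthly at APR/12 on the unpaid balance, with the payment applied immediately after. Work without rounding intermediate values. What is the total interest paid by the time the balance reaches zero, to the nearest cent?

Monthly rate r = 16.6%/12 = 1.38333% = 0.0138333.
Payoff takes n = ⌈−ln(1 − rB₀/P)/ln(1+r)⌉ = ⌈90.359⌉ = 91 payments; the last is $42.22.
Total paid = 90·$117.00 + $42.22 = $10,572.22.
Total interest = total paid − principal = $10,572.22 − $6,013.70 = $4,558.52.

$4,558.52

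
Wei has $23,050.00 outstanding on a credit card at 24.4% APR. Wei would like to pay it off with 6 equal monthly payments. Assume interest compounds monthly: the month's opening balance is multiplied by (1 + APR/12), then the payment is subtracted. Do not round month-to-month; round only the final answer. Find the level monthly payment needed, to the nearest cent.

Monthly rate r = 24.4%/12 = 2.03333% = 0.0203333.
Level-payment amortization: P = B₀·r / (1 − (1+r)^(−n)) = 23050.00·0.0203333 / (1 − 1.02033^(−6)).
Denominator 1 − (1+r)^(−6) = 0.113767748.
P = 468.683 / 0.113767748 ≈ 4119.65.

$4,119.65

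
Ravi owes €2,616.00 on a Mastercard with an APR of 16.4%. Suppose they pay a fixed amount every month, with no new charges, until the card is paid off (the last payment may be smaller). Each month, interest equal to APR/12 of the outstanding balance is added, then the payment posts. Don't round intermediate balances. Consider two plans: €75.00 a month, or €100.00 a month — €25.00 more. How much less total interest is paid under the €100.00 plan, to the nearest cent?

Monthly rate r = 16.4%/12 = 1.36667% = 0.0136667.
At €75.00/mo: n = ⌈−ln(1 − rB₀/P)/ln(1+r)⌉ = 48 payments (last €53.17); total interest = total paid − €2,616.00 = €962.17.
At €100.00/mo: 33 payments (last €59.45); total interest €643.45.
Interest saved = €962.17 − €643.45 = €318.72.

€318.72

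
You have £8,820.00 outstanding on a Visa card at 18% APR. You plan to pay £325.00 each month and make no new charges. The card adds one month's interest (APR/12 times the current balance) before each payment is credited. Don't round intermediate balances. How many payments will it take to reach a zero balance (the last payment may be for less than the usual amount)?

Monthly rate r = 18%/12 = 1.5% = 0.015.
Recurrence: B ← B·(1+r) − £325.00.
Month 1: interest £132.30; balance after payment £8,627.30.
Month 2: interest £129.41; balance after payment £8,431.71.
Closed form: n = −ln(1 − rB₀/P)/ln(1+r) = −ln(0.59292)/ln(1.015) ≈ 35.107, so the balance reaches zero during payment 36.

36 payments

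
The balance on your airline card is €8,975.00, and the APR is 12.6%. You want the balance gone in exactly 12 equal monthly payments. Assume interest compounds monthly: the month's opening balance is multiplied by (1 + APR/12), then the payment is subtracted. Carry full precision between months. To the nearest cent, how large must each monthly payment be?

€799.94

Monthly rate r = 12.6%/12 = 1.05% = 0.0105.
Level-payment amortization: P = B₀·r / (1 − (1+r)^(−n)) = 8975.00·0.0105 / (1 − 1.0105^(−12)).
Denominator 1 − (1+r)^(−12) = 0.117805825.
P = 94.2375 / 0.117805825 ≈ 799.94.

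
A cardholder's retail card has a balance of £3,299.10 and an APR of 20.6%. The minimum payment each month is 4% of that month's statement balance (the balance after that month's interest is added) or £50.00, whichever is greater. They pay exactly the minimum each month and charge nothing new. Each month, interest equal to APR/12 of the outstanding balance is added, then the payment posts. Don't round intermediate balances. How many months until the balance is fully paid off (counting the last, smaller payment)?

74 months

Monthly rate r = 20.6%/12 = 1.71667% = 0.0171667.
While 4% of the post-interest balance exceeds £50.00, each month B ← (B·(1+r))·(1 − 0.04), i.e. B shrinks by the factor (1+r)·0.96 = 0.97648.
This holds for months 1–42. Entering month 43 the balance is £1,214.11; 4% of the post-interest balance is now below £50.00, so the flat £50.00 minimum applies from here.
From month 43 a fixed £50.00 at rate r clears £1,214.11 in 32 more payments. Total: 42 + 32 = 74 months.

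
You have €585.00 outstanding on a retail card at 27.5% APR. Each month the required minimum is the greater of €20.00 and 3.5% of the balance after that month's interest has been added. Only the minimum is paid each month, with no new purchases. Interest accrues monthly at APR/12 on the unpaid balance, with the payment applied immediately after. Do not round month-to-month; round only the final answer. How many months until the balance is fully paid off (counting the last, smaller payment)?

49 months

Monthly rate r = 27.5%/12 = 2.29167% = 0.0229167.
While 3.5% of the post-interest balance exceeds €20.00, each month B ← (B·(1+r))·(1 − 0.035), i.e. B shrinks by the factor (1+r)·0.965 = 0.98711.
This holds for months 1–4. Entering month 5 the balance is €555.43; 3.5% of the post-interest balance is now below €20.00, so the flat €20.00 minimum applies from here.
From month 5 a fixed €20.00 at rate r clears €555.43 in 45 more payments. Total: 4 + 45 = 49 months.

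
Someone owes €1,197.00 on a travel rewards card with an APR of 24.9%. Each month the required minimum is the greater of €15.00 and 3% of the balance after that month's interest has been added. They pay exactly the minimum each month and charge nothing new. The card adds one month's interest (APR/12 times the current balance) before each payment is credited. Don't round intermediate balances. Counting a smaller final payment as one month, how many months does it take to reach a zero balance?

Monthly rate r = 24.9%/12 = 2.075% = 0.02075.
While 3% of the post-interest balance exceeds €15.00, each month B ← (B·(1+r))·(1 − 0.03), i.e. B shrinks by the factor (1+r)·0.97 = 0.99013.
This holds for months 1–91. Entering month 92 the balance is €485.27; 3% of the post-interest balance is now below €15.00, so the flat €15.00 minimum applies from here.
From month 92 a fixed €15.00 at rate r clears €485.27 in 55 more payments. Total: 91 + 55 = 146 months.

146 months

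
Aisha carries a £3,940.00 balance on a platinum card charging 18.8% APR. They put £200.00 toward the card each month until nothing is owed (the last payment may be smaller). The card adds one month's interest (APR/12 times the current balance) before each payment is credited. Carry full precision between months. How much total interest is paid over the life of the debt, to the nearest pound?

£809

Monthly rate r = 18.8%/12 = 1.56667% = 0.0156667.
Payoff takes n = ⌈−ln(1 − rB₀/P)/ln(1+r)⌉ = ⌈23.743⌉ = 24 payments; the last is £148.83.
Total paid = 23·£200.00 + £148.83 = £4,748.83.
Total interest = total paid − principal = £4,748.83 − £3,940.00 = £808.83.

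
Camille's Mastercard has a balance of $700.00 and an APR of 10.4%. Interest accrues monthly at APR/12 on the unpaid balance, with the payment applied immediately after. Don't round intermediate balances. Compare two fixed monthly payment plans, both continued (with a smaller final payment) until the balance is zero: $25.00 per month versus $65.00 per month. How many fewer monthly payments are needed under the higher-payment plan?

21 fewer payments

Monthly rate r = 10.4%/12 = 0.866667% = 0.00866667.
At $25.00/mo: n = ⌈−ln(1 − rB₀/P)/ln(1+r)⌉ = 33 payments (last $5.27); total interest = total paid − $700.00 = $105.27.
At $65.00/mo: 12 payments (last $23.10); total interest $38.10.
Payments saved = 33 − 12 = 21.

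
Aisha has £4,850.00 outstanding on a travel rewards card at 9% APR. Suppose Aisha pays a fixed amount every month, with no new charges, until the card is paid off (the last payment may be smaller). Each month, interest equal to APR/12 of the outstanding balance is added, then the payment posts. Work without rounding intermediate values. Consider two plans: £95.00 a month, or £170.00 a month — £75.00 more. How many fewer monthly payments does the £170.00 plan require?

32 fewer payments

Monthly rate r = 9%/12 = 0.75% = 0.0075.
At £95.00/mo: n = ⌈−ln(1 − rB₀/P)/ln(1+r)⌉ = 65 payments (last £57.38); total interest = total paid − £4,850.00 = £1,287.38.
At £170.00/mo: 33 payments (last £37.80); total interest £627.80.
Payments saved = 65 − 33 = 32.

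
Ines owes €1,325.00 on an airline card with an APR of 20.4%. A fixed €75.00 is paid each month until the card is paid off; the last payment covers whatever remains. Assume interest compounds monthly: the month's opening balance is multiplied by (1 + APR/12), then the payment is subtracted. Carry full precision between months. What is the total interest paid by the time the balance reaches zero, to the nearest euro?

Monthly rate r = 20.4%/12 = 1.7% = 0.017.
Payoff takes n = ⌈−ln(1 − rB₀/P)/ln(1+r)⌉ = ⌈21.187⌉ = 22 payments; the last is €14.12.
Total paid = 21·€75.00 + €14.12 = €1,589.12.
Total interest = total paid − principal = €1,589.12 − €1,325.00 = €264.12.

€264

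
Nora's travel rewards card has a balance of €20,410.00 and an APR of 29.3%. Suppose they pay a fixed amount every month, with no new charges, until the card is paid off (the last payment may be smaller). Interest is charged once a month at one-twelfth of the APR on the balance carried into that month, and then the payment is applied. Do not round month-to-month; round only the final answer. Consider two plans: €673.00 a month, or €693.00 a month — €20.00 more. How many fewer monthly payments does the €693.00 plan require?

Monthly rate r = 29.3%/12 = 2.44167% = 0.0244167.
At €673.00/mo: n = ⌈−ln(1 − rB₀/P)/ln(1+r)⌉ = 56 payments (last €618.39); total interest = total paid − €20,410.00 = €17,223.39.
At €693.00/mo: 53 payments (last €443.84); total interest €16,069.84.
Payments saved = 56 − 53 = 3.

3 fewer payments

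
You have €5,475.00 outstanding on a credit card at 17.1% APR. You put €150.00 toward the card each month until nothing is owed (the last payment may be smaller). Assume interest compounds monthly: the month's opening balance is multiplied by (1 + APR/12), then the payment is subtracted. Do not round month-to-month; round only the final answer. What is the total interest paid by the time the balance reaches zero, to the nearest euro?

Monthly rate r = 17.1%/12 = 1.425% = 0.01425.
Payoff takes n = ⌈−ln(1 − rB₀/P)/ln(1+r)⌉ = ⌈51.891⌉ = 52 payments; the last is €133.77.
Total paid = 51·€150.00 + €133.77 = €7,783.77.
Total interest = total paid − principal = €7,783.77 − €5,475.00 = €2,308.77.

€2,309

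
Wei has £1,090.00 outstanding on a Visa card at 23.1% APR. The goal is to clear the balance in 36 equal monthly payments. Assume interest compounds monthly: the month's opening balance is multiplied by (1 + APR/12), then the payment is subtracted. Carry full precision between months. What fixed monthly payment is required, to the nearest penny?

Monthly rate r = 23.1%/12 = 1.925% = 0.01925.
Level-payment amortization: P = B₀·r / (1 − (1+r)^(−n)) = 1090.00·0.01925 / (1 − 1.01925^(−36)).
Denominator 1 − (1+r)^(−36) = 0.49662218.
P = 20.9825 / 0.49662218 ≈ 42.25.

£42.25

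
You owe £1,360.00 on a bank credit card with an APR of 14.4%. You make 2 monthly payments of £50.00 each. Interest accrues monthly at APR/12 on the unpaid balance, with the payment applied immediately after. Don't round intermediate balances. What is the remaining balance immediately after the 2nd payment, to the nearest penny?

£1,292.24

Monthly rate r = 14.4%/12 = 1.2% = 0.012.
Each month: B ← B·(1+r) − £50.00.
Month 1: interest £16.32; balance after payment £1,326.32.
Month 2: interest £15.92; balance after payment £1,292.24.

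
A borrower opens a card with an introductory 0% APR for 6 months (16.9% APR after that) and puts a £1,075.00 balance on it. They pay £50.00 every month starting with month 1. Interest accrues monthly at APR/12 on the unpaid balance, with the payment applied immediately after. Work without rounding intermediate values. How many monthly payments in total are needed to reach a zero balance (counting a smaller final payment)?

24 months

Promo months 1–6 at r₀ = 0%/12 = 0; months 7+ at r₁ = 16.9%/12 = 0.0140833.
After month 6 (no interest yet): B = £1,075.00 − 6·£50.00 = £775.00.
Then at r₁ with £50.00/mo: n₂ = −ln(1 − r₁·B/P)/ln(1+r₁) ≈ 17.61 → 18 more payments.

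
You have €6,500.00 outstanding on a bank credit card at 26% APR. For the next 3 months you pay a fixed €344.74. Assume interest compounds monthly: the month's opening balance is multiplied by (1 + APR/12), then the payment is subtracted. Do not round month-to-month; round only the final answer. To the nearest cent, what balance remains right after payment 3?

€5,874.93

Monthly rate r = 26%/12 = 2.16667% = 0.0216667.
Each month: B ← B·(1+r) − €344.74.
Month 1: interest €140.83; balance after payment €6,296.09.
Month 2: interest €136.42; balance after payment €6,087.77.
Month 3: interest €131.90; balance after payment €5,874.93.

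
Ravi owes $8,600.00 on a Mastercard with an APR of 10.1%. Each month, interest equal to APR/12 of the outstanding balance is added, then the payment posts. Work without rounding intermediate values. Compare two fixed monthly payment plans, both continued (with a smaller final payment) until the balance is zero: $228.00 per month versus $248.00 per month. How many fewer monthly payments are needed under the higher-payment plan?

Monthly rate r = 10.1%/12 = 0.841667% = 0.00841667.
At $228.00/mo: n = ⌈−ln(1 − rB₀/P)/ln(1+r)⌉ = 46 payments (last $130.40); total interest = total paid − $8,600.00 = $1,790.40.
At $248.00/mo: 42 payments (last $44.12); total interest $1,612.12.
Payments saved = 46 − 42 = 4.

4 fewer payments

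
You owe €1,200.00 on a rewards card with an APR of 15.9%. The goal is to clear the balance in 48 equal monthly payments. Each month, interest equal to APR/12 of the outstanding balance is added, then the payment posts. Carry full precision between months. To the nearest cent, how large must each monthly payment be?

€33.95

Monthly rate r = 15.9%/12 = 1.325% = 0.01325.
Level-payment amortization: P = B₀·r / (1 − (1+r)^(−n)) = 1200.00·0.01325 / (1 − 1.01325^(−48)).
Denominator 1 − (1+r)^(−48) = 0.468378417.
P = 15.9 / 0.468378417 ≈ 33.95.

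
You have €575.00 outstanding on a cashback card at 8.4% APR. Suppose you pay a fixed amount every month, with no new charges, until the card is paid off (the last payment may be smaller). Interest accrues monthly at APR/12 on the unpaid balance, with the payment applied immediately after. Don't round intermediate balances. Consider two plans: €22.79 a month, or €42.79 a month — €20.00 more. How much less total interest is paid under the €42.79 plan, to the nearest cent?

€28.90

Monthly rate r = 8.4%/12 = 0.7% = 0.007.
At €22.79/mo: n = ⌈−ln(1 − rB₀/P)/ln(1+r)⌉ = 28 payments (last €19.57); total interest = total paid − €575.00 = €59.90.
At €42.79/mo: 15 payments (last €6.94); total interest €31.00.
Interest saved = €59.90 − €31.00 = €28.90.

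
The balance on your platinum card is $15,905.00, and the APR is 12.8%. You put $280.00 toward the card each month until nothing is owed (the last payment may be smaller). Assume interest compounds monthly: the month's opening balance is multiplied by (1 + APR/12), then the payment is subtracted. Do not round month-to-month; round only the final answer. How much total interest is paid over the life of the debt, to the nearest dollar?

Monthly rate r = 12.8%/12 = 1.06667% = 0.0106667.
Payoff takes n = ⌈−ln(1 − rB₀/P)/ln(1+r)⌉ = ⌈87.761⌉ = 88 payments; the last is $213.42.
Total paid = 87·$280.00 + $213.42 = $24,573.42.
Total interest = total paid − principal = $24,573.42 − $15,905.00 = $8,668.42.

$8,668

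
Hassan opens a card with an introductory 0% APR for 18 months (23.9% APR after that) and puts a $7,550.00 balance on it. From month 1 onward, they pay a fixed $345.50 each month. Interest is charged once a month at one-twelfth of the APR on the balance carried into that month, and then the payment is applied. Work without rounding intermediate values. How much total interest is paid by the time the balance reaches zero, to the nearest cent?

$67.74

Promo months 1–18 at r₀ = 0%/12 = 0; months 19+ at r₁ = 23.9%/12 = 0.0199167.
After month 18 (no interest yet): B = $7,550.00 − 18·$345.50 = $1,331.00.
Then at r₁ with $345.50/mo: n₂ = −ln(1 − r₁·B/P)/ln(1+r₁) ≈ 4.05 → 5 more payments.
Total paid = 22·$345.50 + $16.74 = $7,617.74; interest = $7,617.74 − $7,550.00 = $67.74.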